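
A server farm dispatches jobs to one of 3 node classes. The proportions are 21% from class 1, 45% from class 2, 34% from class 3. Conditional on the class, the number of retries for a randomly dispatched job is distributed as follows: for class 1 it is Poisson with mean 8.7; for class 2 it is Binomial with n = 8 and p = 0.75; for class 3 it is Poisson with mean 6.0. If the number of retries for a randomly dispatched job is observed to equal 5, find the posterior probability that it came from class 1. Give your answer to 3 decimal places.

Likelihoods P(X=5 | ·): 1: 0.0691915; 2: 0.207642; 3: 0.160623.
Posterior ∝ prior × likelihood. Numerator for 1: 0.21·0.0691915 = 0.0145302.
Normalizing constant: 0.21·0.0691915 + 0.45·0.207642 + 0.34·0.160623 = 0.162581.
P(1 | observation) = 0.0145302 / 0.162581 = 0.0893723.

0.089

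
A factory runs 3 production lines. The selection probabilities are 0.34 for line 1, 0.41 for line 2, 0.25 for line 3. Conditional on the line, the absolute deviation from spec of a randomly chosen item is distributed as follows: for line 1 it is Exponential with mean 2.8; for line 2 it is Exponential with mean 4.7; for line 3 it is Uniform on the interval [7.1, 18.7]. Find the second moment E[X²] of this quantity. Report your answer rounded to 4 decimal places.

For each component E[X²] = Var + (mean)², giving 1: 15.68; 2: 44.18; 3: 177.623.
Overall E[X²] = 0.34·15.68 + 0.41·44.18 + 0.25·177.623 = 67.8508.

67.8508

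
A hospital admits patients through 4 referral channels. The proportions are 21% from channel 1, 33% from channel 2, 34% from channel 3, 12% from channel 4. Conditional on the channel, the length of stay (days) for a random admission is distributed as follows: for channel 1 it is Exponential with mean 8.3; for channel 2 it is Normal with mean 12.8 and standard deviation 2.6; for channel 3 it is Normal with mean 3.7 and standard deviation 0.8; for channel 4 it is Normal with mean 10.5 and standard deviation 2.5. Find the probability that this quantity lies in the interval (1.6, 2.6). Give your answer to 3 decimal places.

0.047

Conditional on each channel, P(1.6 < X < 2.6): 1: 0.0936058; 2: 3.54643e-05; 3: 0.0802333; 4: 0.000603418.
By total probability, P(1.6 < X < 2.6) = 0.21·0.0936058 + 0.33·3.54643e-05 + 0.34·0.0802333 + 0.12·0.000603418 = 0.0470206.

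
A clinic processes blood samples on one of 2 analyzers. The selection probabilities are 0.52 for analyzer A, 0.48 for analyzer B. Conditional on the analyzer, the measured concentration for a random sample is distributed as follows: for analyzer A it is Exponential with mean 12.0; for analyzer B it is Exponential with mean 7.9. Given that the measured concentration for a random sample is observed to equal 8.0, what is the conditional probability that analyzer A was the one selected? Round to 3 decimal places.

Likelihoods f(8.0 | ·): A: 0.0427848; B: 0.0459813.
Posterior ∝ prior × likelihood. Numerator for A: 0.52·0.0427848 = 0.0222481.
Normalizing constant: 0.52·0.0427848 + 0.48·0.0459813 = 0.0443191.
P(A | observation) = 0.0222481 / 0.0443191 = 0.501998.

0.502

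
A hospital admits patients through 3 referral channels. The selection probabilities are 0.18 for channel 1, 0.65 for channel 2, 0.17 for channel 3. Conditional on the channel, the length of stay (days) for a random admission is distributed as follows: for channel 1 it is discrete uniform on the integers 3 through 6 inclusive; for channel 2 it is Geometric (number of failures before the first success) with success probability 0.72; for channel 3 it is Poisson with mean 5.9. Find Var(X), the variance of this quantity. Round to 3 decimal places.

Per component, 1: μ=4.5, E[X²]=21.5; 2: μ=0.388889, E[X²]=0.691358; 3: μ=5.9, E[X²]=40.71.
E[X] = 0.18·4.5 + 0.65·0.388889 + 0.17·5.9 = 2.06578.
E[X²] = 0.18·21.5 + 0.65·0.691358 + 0.17·40.71 = 11.2401.
Var(X) = E[X²] − (E[X])² = 11.2401 − 4.26744 = 6.97264.

6.973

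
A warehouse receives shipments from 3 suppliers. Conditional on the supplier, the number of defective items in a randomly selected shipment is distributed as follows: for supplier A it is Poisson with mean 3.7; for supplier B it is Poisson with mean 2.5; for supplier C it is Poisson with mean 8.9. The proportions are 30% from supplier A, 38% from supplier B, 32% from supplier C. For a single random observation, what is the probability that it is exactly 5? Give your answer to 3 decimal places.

0.089

Conditional on each supplier, P(X = 5): A: 0.142869; B: 0.0668009; C: 0.063467.
By total probability, P(X = 5) = 0.3·0.142869 + 0.38·0.0668009 + 0.32·0.063467 = 0.0885545.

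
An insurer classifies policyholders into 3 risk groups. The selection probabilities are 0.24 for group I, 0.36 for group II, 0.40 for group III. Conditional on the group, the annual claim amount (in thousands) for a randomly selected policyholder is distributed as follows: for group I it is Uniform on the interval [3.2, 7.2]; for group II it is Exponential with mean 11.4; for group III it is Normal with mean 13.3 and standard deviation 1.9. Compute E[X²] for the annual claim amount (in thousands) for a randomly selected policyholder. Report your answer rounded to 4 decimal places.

For each component E[X²] = Var + (mean)², giving I: 28.3733; II: 259.92; III: 180.5.
Overall E[X²] = 0.24·28.3733 + 0.36·259.92 + 0.4·180.5 = 172.581.

172.5808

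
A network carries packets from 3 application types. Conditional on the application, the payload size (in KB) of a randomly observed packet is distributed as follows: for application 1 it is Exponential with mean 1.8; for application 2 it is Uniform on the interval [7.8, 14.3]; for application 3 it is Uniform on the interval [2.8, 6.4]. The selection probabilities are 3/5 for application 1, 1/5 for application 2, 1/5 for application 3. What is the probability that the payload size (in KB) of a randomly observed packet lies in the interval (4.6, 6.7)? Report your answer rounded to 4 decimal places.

0.1321

Conditional on each application, P(4.6 < X < 6.7): 1: 0.0534689; 2: 0; 3: 0.5.
By total probability, P(4.6 < X < 6.7) = 0.6·0.0534689 + 0.2·0 + 0.2·0.5 = 0.132081.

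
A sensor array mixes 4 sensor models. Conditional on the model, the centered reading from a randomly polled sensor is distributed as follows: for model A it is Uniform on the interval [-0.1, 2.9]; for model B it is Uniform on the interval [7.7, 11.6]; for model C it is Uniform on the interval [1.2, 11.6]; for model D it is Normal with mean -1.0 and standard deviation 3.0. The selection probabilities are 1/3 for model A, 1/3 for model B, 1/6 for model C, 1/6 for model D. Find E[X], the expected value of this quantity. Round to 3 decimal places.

Component means — A: 1.4; B: 9.65; C: 6.4; D: -1.
E[X] = 0.333333·1.4 + 0.333333·9.65 + 0.166667·6.4 + 0.166667·-1 = 4.58333.

4.583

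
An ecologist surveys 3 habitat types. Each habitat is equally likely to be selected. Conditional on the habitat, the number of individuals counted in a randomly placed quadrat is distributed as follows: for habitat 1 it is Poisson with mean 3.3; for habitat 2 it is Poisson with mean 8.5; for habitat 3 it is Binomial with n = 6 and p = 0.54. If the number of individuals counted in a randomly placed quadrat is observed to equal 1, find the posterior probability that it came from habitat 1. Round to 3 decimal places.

Likelihoods P(X=1 | ·): 1: 0.121714; 2: 0.00172948; 3: 0.066732.
Posterior ∝ prior × likelihood. Numerator for 1: 0.333333·0.121714 = 0.0405715.
Normalizing constant: 0.333333·0.121714 + 0.333333·0.00172948 + 0.333333·0.066732 = 0.063392.
P(1 | observation) = 0.0405715 / 0.063392 = 0.64001.

0.640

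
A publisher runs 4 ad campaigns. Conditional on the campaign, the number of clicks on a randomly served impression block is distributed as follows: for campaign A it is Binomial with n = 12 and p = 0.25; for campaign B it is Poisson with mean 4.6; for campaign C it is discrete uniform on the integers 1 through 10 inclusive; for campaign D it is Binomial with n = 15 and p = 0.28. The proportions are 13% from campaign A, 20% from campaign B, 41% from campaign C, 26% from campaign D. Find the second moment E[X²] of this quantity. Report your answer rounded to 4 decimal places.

For each component E[X²] = Var + (mean)², giving A: 11.25; B: 25.76; C: 38.5; D: 20.664.
Overall E[X²] = 0.13·11.25 + 0.2·25.76 + 0.41·38.5 + 0.26·20.664 = 27.7721.

27.7721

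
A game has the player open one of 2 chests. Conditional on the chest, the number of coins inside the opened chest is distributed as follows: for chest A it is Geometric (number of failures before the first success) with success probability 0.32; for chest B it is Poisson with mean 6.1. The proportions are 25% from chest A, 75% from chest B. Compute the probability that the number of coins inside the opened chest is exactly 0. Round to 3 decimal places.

Conditional on each chest, P(X = 0): A: 0.32; B: 0.00224287.
By total probability, P(X = 0) = 0.25·0.32 + 0.75·0.00224287 = 0.0816822.

0.082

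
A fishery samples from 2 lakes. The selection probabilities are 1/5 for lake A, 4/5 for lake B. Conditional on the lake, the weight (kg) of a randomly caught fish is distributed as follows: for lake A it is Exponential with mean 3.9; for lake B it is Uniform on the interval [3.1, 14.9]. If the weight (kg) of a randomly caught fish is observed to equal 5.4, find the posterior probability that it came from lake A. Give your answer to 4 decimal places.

0.1593

Likelihoods f(5.4 | ·): A: 0.0642103; B: 0.0847458.
Posterior ∝ prior × likelihood. Numerator for A: 0.2·0.0642103 = 0.0128421.
Normalizing constant: 0.2·0.0642103 + 0.8·0.0847458 = 0.0806387.
P(A | observation) = 0.0128421 / 0.0806387 = 0.159254.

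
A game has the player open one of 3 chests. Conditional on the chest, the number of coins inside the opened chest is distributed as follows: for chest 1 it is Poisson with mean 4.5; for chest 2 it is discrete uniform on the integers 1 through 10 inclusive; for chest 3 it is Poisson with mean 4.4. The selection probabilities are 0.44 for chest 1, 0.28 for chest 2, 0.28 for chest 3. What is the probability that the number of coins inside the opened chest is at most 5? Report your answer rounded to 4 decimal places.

Conditional on each chest, P(X ≤ 5): 1: 0.70293; 2: 0.5; 3: 0.719912.
By total probability, P(X ≤ 5) = 0.44·0.70293 + 0.28·0.5 + 0.28·0.719912 = 0.650865.

0.6509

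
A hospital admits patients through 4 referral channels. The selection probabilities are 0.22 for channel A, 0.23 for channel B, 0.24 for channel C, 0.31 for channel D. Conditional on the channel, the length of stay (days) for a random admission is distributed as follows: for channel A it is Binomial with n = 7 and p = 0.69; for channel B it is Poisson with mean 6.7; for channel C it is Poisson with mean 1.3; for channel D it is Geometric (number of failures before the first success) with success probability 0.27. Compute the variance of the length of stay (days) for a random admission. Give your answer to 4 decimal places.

9.3248

Per component, A: μ=4.83, E[X²]=24.8262; B: μ=6.7, E[X²]=51.59; C: μ=1.3, E[X²]=2.99; D: μ=2.7037, E[X²]=17.3237.
E[X] = 0.22·4.83 + 0.23·6.7 + 0.24·1.3 + 0.31·2.7037 = 3.75375.
E[X²] = 0.22·24.8262 + 0.23·51.59 + 0.24·2.99 + 0.31·17.3237 = 23.4154.
Var(X) = E[X²] − (E[X])² = 23.4154 − 14.0906 = 9.3248.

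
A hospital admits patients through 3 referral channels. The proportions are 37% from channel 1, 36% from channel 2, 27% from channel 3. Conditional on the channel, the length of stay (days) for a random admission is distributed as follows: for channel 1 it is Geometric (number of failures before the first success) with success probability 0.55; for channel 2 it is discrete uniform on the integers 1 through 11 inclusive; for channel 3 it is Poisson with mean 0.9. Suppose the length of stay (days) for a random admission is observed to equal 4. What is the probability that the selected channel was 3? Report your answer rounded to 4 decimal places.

0.0681

Likelihoods P(X=4 | ·): 1: 0.0225534; 2: 0.0909091; 3: 0.0111146.
Posterior ∝ prior × likelihood. Numerator for 3: 0.27·0.0111146 = 0.00300094.
Normalizing constant: 0.37·0.0225534 + 0.36·0.0909091 + 0.27·0.0111146 = 0.044073.
P(3 | observation) = 0.00300094 / 0.044073 = 0.0680903.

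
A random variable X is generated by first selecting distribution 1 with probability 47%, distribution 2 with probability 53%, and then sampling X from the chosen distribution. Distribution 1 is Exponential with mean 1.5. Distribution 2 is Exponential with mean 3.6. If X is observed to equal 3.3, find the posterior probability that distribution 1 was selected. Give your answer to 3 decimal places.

Likelihoods f(3.3 | ·): 1: 0.0738688; 2: 0.111069.
Posterior ∝ prior × likelihood. Numerator for 1: 0.47·0.0738688 = 0.0347183.
Normalizing constant: 0.47·0.0738688 + 0.53·0.111069 = 0.0935851.
P(1 | observation) = 0.0347183 / 0.0935851 = 0.370981.

0.371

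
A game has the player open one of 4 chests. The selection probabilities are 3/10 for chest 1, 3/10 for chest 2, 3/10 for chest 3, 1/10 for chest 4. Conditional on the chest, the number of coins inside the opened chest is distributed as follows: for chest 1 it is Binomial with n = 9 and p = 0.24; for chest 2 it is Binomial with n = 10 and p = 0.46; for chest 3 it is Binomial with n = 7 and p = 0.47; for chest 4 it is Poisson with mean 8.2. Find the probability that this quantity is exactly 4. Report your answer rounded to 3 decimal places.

Conditional on each chest, P(X = 4): 1: 0.105995; 2: 0.233138; 3: 0.254265; 4: 0.0517404.
By total probability, P(X = 4) = 0.3·0.105995 + 0.3·0.233138 + 0.3·0.254265 + 0.1·0.0517404 = 0.183193.

0.183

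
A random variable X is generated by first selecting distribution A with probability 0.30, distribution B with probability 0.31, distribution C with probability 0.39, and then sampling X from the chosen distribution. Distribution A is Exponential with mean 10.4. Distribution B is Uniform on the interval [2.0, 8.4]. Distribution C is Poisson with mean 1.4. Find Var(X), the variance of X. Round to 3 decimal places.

Per component, A: μ=10.4, E[X²]=216.32; B: μ=5.2, E[X²]=30.4533; C: μ=1.4, E[X²]=3.36.
E[X] = 0.3·10.4 + 0.31·5.2 + 0.39·1.4 = 5.278.
E[X²] = 0.3·216.32 + 0.31·30.4533 + 0.39·3.36 = 75.6469.
Var(X) = E[X²] − (E[X])² = 75.6469 − 27.8573 = 47.7896.

47.790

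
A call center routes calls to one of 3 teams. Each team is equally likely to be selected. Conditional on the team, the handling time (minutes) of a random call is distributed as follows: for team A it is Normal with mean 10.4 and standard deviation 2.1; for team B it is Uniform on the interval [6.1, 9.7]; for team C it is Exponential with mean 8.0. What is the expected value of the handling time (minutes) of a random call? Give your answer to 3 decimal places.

Component means — A: 10.4; B: 7.9; C: 8.
E[X] = 0.333333·10.4 + 0.333333·7.9 + 0.333333·8 = 8.76667.

8.767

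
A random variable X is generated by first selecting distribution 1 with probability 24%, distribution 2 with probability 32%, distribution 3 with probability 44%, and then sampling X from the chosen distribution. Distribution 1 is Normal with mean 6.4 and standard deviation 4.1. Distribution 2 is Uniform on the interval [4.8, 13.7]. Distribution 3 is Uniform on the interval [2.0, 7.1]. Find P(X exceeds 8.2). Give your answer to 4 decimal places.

0.2770

Conditional on each component, P(X > 8.2): 1: 0.330322; 2: 0.617978; 3: 0.
By total probability, P(X > 8.2) = 0.24·0.330322 + 0.32·0.617978 + 0.44·0 = 0.27703.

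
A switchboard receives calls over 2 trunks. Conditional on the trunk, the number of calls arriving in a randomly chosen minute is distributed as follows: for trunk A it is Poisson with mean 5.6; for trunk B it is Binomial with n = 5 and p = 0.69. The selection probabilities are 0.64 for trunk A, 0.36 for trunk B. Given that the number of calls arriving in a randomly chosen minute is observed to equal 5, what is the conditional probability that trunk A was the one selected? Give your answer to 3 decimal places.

Likelihoods P(X=5 | ·): A: 0.169711; B: 0.156403.
Posterior ∝ prior × likelihood. Numerator for A: 0.64·0.169711 = 0.108615.
Normalizing constant: 0.64·0.169711 + 0.36·0.156403 = 0.16492.
P(A | observation) = 0.108615 / 0.16492 = 0.658592.

0.659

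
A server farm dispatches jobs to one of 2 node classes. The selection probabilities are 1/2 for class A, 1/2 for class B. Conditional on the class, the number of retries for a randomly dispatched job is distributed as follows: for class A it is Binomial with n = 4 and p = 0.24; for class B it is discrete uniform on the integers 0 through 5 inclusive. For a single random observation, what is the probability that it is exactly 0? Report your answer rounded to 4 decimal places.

Conditional on each class, P(X = 0): A: 0.333622; B: 0.166667.
By total probability, P(X = 0) = 0.5·0.333622 + 0.5·0.166667 = 0.250144.

0.2501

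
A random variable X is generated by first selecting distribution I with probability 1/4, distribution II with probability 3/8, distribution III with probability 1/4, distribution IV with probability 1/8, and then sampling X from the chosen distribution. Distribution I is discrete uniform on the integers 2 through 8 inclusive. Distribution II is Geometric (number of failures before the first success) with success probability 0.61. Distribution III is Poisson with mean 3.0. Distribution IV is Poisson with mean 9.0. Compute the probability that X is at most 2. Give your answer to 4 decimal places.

Conditional on each component, P(X ≤ 2): I: 0.142857; II: 0.940681; III: 0.42319; IV: 0.0062322.
By total probability, P(X ≤ 2) = 0.25·0.142857 + 0.375·0.940681 + 0.25·0.42319 + 0.125·0.0062322 = 0.495046.

0.4950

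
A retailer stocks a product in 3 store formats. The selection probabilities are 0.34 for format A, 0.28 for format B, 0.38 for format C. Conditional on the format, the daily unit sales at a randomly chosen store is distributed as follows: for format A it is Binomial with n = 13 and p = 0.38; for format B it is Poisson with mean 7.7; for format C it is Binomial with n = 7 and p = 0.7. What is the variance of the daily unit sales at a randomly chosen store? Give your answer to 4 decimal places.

Per component, A: μ=4.94, E[X²]=27.4664; B: μ=7.7, E[X²]=66.99; C: μ=4.9, E[X²]=25.48.
E[X] = 0.34·4.94 + 0.28·7.7 + 0.38·4.9 = 5.6976.
E[X²] = 0.34·27.4664 + 0.28·66.99 + 0.38·25.48 = 37.7782.
Var(X) = E[X²] − (E[X])² = 37.7782 − 32.4626 = 5.31553.

5.3155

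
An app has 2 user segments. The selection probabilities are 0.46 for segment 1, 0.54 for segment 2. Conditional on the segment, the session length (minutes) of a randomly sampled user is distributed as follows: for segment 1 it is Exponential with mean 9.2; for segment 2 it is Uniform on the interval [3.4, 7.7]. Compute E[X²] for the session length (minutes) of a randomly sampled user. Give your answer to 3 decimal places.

95.334

For each component E[X²] = Var + (mean)², giving 1: 169.28; 2: 32.3433.
Overall E[X²] = 0.46·169.28 + 0.54·32.3433 = 95.3342.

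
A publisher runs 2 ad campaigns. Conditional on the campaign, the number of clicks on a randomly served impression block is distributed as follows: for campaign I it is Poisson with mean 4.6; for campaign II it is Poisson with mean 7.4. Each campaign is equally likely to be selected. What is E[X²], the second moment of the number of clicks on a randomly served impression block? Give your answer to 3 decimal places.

For each component E[X²] = Var + (mean)², giving I: 25.76; II: 62.16.
Overall E[X²] = 0.5·25.76 + 0.5·62.16 = 43.96.

43.960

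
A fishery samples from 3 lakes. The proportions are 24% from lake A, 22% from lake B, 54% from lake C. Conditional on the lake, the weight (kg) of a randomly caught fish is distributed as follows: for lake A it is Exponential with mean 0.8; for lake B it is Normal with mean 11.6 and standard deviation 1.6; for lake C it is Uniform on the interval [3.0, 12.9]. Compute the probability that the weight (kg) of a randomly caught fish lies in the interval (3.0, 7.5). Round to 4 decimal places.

0.2522

Conditional on each lake, P(3.0 < X < 7.5): A: 0.0234329; B: 0.00519604; C: 0.454545.
By total probability, P(3.0 < X < 7.5) = 0.24·0.0234329 + 0.22·0.00519604 + 0.54·0.454545 = 0.252222.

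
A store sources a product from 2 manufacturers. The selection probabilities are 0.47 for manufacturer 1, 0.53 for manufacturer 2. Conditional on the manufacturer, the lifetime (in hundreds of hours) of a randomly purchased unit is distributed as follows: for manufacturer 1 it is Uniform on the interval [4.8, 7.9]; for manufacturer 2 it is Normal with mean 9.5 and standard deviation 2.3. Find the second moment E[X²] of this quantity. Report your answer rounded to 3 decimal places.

69.964

For each component E[X²] = Var + (mean)², giving 1: 41.1233; 2: 95.54.
Overall E[X²] = 0.47·41.1233 + 0.53·95.54 = 69.9642.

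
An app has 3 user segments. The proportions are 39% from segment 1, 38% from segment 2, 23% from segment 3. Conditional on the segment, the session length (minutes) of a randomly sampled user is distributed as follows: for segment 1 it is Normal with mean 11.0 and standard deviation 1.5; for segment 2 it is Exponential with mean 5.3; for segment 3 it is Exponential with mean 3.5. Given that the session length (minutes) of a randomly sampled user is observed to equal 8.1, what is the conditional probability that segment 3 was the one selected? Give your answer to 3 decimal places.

0.171

Likelihoods f(8.1 | ·): 1: 0.0410365; 2: 0.0409252; 3: 0.0282391.
Posterior ∝ prior × likelihood. Numerator for 3: 0.23·0.0282391 = 0.00649499.
Normalizing constant: 0.39·0.0410365 + 0.38·0.0409252 + 0.23·0.0282391 = 0.0380508.
P(3 | observation) = 0.00649499 / 0.0380508 = 0.170692.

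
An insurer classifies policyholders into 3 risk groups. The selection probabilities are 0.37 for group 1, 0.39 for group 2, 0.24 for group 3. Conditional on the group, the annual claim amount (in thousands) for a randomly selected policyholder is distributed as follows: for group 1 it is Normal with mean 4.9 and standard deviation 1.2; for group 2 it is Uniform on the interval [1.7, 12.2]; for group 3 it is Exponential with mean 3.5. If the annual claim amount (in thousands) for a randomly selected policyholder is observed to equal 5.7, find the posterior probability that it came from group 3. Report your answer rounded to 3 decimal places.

0.090

Likelihoods f(5.7 | ·): 1: 0.266207; 2: 0.0952381; 3: 0.0560599.
Posterior ∝ prior × likelihood. Numerator for 3: 0.24·0.0560599 = 0.0134544.
Normalizing constant: 0.37·0.266207 + 0.39·0.0952381 + 0.24·0.0560599 = 0.149094.
P(3 | observation) = 0.0134544 / 0.149094 = 0.0902411.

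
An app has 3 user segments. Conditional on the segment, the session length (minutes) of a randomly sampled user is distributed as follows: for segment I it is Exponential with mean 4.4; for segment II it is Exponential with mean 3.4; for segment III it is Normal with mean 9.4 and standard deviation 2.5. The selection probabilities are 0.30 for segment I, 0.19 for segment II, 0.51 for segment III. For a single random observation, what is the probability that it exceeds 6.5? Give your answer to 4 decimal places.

0.5438

Conditional on each segment, P(X > 6.5): I: 0.228259; II: 0.147819; III: 0.876976.
By total probability, P(X > 6.5) = 0.3·0.228259 + 0.19·0.147819 + 0.51·0.876976 = 0.543821.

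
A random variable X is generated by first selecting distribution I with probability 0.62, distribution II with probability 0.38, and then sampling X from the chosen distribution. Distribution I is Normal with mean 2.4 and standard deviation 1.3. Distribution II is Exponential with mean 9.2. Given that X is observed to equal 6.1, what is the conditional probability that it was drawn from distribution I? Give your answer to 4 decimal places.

0.1347

Likelihoods f(6.1 | ·): I: 0.00534497; II: 0.0560088.
Posterior ∝ prior × likelihood. Numerator for I: 0.62·0.00534497 = 0.00331388.
Normalizing constant: 0.62·0.00534497 + 0.38·0.0560088 = 0.0245972.
P(I | observation) = 0.00331388 / 0.0245972 = 0.134726.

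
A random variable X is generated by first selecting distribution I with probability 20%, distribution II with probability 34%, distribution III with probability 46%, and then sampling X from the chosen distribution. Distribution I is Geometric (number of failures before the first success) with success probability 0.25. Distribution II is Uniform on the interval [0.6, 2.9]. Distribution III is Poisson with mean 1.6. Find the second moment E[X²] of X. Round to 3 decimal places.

7.305

For each component E[X²] = Var + (mean)², giving I: 21; II: 3.50333; III: 4.16.
Overall E[X²] = 0.2·21 + 0.34·3.50333 + 0.46·4.16 = 7.30473.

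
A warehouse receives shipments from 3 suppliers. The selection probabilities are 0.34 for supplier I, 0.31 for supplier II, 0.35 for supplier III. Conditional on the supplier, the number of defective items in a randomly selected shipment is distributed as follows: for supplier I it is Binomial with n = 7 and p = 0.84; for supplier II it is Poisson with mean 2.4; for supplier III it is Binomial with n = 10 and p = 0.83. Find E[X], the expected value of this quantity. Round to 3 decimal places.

Component means — I: 5.88; II: 2.4; III: 8.3.
E[X] = 0.34·5.88 + 0.31·2.4 + 0.35·8.3 = 5.6482.

5.648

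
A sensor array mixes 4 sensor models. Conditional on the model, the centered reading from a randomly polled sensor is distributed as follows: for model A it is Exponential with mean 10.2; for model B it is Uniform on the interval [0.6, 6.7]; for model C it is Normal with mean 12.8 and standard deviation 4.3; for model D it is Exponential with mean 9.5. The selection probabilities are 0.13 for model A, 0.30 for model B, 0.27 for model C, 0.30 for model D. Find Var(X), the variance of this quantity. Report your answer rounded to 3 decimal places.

59.196

Per component, A: μ=10.2, E[X²]=208.08; B: μ=3.65, E[X²]=16.4233; C: μ=12.8, E[X²]=182.33; D: μ=9.5, E[X²]=180.5.
E[X] = 0.13·10.2 + 0.3·3.65 + 0.27·12.8 + 0.3·9.5 = 8.727.
E[X²] = 0.13·208.08 + 0.3·16.4233 + 0.27·182.33 + 0.3·180.5 = 135.357.
Var(X) = E[X²] − (E[X])² = 135.357 − 76.1605 = 59.196.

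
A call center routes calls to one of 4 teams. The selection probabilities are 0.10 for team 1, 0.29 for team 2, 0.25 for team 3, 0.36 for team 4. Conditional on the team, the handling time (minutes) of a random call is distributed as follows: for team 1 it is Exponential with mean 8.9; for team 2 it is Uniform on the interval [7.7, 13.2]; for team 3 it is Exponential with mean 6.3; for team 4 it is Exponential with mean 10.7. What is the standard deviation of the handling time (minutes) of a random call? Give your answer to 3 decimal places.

Per component, 1: μ=8.9, E[X²]=158.42; 2: μ=10.45, E[X²]=111.723; 3: μ=6.3, E[X²]=79.38; 4: μ=10.7, E[X²]=228.98.
E[X] = 0.1·8.9 + 0.29·10.45 + 0.25·6.3 + 0.36·10.7 = 9.3475.
E[X²] = 0.1·158.42 + 0.29·111.723 + 0.25·79.38 + 0.36·228.98 = 150.52.
Var(X) = E[X²] − (E[X])² = 150.52 − 87.3758 = 63.1438.
SD(X) = √63.1438 = 7.94631.

7.946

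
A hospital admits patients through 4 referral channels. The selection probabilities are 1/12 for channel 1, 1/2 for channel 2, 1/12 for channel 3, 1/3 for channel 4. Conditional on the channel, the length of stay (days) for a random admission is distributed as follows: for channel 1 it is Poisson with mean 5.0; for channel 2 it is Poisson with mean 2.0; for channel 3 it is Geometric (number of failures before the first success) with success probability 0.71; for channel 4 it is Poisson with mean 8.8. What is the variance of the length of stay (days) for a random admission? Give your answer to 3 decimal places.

Per component, 1: μ=5, E[X²]=30; 2: μ=2, E[X²]=6; 3: μ=0.408451, E[X²]=0.742115; 4: μ=8.8, E[X²]=86.24.
E[X] = 0.0833333·5 + 0.5·2 + 0.0833333·0.408451 + 0.333333·8.8 = 4.38404.
E[X²] = 0.0833333·30 + 0.5·6 + 0.0833333·0.742115 + 0.333333·86.24 = 34.3085.
Var(X) = E[X²] − (E[X])² = 34.3085 − 19.2198 = 15.0887.

15.089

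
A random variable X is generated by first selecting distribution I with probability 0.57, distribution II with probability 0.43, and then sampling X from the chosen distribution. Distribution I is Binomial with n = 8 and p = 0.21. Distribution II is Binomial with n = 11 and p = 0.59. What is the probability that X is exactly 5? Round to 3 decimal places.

Conditional on each component, P(X = 5): I: 0.0112763; II: 0.156894.
By total probability, P(X = 5) = 0.57·0.0112763 + 0.43·0.156894 = 0.0738917.

0.074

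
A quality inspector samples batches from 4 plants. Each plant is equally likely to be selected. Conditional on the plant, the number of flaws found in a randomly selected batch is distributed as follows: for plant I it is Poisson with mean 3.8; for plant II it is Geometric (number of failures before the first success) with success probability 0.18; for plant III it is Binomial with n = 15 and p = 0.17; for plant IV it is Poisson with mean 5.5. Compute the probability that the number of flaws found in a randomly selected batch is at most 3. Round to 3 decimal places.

Conditional on each plant, P(X ≤ 3): I: 0.473485; II: 0.547878; III: 0.757052; IV: 0.201699.
By total probability, P(X ≤ 3) = 0.25·0.473485 + 0.25·0.547878 + 0.25·0.757052 + 0.25·0.201699 = 0.495029.

0.495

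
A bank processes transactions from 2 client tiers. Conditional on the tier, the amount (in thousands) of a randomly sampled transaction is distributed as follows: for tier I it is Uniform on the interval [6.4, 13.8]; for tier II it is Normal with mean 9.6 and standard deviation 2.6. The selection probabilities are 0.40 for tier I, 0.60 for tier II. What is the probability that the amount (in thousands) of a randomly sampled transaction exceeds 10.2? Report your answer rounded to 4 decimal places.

Conditional on each tier, P(X > 10.2): I: 0.486486; II: 0.408747.
By total probability, P(X > 10.2) = 0.4·0.486486 + 0.6·0.408747 = 0.439843.

0.4398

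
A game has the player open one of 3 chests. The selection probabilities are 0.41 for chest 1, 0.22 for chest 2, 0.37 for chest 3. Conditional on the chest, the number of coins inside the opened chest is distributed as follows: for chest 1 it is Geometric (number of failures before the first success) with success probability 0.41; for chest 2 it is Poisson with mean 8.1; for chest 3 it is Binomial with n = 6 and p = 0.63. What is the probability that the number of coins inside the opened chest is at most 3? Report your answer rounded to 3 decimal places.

Conditional on each chest, P(X ≤ 3): 1: 0.878826; 2: 0.0396053; 3: 0.393669.
By total probability, P(X ≤ 3) = 0.41·0.878826 + 0.22·0.0396053 + 0.37·0.393669 = 0.514689.

0.515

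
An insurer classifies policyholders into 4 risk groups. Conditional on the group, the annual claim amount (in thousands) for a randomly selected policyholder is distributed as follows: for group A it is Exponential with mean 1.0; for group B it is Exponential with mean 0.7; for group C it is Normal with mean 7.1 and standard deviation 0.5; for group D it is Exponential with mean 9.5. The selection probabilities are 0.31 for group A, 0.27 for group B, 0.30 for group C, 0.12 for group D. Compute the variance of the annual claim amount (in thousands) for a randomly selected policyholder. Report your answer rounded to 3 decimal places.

23.537

Per component, A: μ=1, E[X²]=2; B: μ=0.7, E[X²]=0.98; C: μ=7.1, E[X²]=50.66; D: μ=9.5, E[X²]=180.5.
E[X] = 0.31·1 + 0.27·0.7 + 0.3·7.1 + 0.12·9.5 = 3.769.
E[X²] = 0.31·2 + 0.27·0.98 + 0.3·50.66 + 0.12·180.5 = 37.7426.
Var(X) = E[X²] − (E[X])² = 37.7426 − 14.2054 = 23.5372.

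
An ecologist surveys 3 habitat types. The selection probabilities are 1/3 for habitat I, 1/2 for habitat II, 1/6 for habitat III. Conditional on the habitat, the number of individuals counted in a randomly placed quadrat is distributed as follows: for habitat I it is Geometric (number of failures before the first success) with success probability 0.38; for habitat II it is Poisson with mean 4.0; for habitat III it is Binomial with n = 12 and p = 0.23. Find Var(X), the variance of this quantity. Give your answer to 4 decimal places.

Per component, I: μ=1.63158, E[X²]=6.95568; II: μ=4, E[X²]=20; III: μ=2.76, E[X²]=9.7428.
E[X] = 0.333333·1.63158 + 0.5·4 + 0.166667·2.76 = 3.00386.
E[X²] = 0.333333·6.95568 + 0.5·20 + 0.166667·9.7428 = 13.9424.
Var(X) = E[X²] − (E[X])² = 13.9424 − 9.02317 = 4.91919.

4.9192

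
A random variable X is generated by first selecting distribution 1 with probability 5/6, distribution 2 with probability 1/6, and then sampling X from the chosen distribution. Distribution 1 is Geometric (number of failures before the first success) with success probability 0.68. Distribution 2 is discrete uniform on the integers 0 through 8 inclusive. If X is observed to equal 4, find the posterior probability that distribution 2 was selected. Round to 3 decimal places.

Likelihoods P(X=4 | ·): 1: 0.00713032; 2: 0.111111.
Posterior ∝ prior × likelihood. Numerator for 2: 0.166667·0.111111 = 0.0185185.
Normalizing constant: 0.833333·0.00713032 + 0.166667·0.111111 = 0.0244604.
P(2 | observation) = 0.0185185 / 0.0244604 = 0.75708.

0.757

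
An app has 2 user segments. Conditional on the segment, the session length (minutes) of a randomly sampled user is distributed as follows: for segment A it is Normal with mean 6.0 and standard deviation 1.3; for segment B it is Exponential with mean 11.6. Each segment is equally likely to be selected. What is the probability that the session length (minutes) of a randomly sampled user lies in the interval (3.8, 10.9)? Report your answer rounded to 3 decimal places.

0.642

Conditional on each segment, P(3.8 < X < 10.9): A: 0.954624; B: 0.329899.
By total probability, P(3.8 < X < 10.9) = 0.5·0.954624 + 0.5·0.329899 = 0.642262.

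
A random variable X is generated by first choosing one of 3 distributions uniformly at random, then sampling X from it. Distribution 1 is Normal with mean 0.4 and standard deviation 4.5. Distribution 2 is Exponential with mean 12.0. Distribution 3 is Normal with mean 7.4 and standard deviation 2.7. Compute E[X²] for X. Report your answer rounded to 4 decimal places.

For each component E[X²] = Var + (mean)², giving 1: 20.41; 2: 288; 3: 62.05.
Overall E[X²] = 0.333333·20.41 + 0.333333·288 + 0.333333·62.05 = 123.487.

123.4867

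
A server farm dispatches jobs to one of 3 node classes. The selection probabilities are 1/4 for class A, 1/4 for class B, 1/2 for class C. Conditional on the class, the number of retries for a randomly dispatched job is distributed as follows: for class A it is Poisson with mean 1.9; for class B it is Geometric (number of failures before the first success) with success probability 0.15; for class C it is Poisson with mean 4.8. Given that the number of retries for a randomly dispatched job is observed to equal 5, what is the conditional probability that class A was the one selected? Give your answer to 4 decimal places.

Likelihoods P(X=5 | ·): A: 0.0308622; B: 0.0665558; C: 0.174748.
Posterior ∝ prior × likelihood. Numerator for A: 0.25·0.0308622 = 0.00771556.
Normalizing constant: 0.25·0.0308622 + 0.25·0.0665558 + 0.5·0.174748 = 0.111728.
P(A | observation) = 0.00771556 / 0.111728 = 0.0690564.

0.0691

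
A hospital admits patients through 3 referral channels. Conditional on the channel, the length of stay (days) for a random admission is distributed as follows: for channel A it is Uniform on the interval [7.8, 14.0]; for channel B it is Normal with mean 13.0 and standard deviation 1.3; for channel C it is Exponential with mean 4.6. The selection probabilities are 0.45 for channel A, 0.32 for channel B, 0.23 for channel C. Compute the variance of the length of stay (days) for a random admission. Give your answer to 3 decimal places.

16.785

Per component, A: μ=10.9, E[X²]=122.013; B: μ=13, E[X²]=170.69; C: μ=4.6, E[X²]=42.32.
E[X] = 0.45·10.9 + 0.32·13 + 0.23·4.6 = 10.123.
E[X²] = 0.45·122.013 + 0.32·170.69 + 0.23·42.32 = 119.26.
Var(X) = E[X²] − (E[X])² = 119.26 − 102.475 = 16.7853.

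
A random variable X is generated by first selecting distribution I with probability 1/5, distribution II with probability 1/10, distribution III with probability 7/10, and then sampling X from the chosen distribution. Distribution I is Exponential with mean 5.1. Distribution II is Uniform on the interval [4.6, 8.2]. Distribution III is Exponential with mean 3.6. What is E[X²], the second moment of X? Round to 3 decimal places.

For each component E[X²] = Var + (mean)², giving I: 52.02; II: 42.04; III: 25.92.
Overall E[X²] = 0.2·52.02 + 0.1·42.04 + 0.7·25.92 = 32.752.

32.752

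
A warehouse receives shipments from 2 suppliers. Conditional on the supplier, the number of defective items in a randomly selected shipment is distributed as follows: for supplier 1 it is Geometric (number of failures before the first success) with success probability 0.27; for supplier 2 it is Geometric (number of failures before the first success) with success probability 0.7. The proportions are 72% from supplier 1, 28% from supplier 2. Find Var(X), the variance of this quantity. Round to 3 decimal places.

8.425

Per component, 1: μ=2.7037, E[X²]=17.3237; 2: μ=0.428571, E[X²]=0.795918.
E[X] = 0.72·2.7037 + 0.28·0.428571 = 2.06667.
E[X²] = 0.72·17.3237 + 0.28·0.795918 = 12.6959.
Var(X) = E[X²] − (E[X])² = 12.6959 − 4.27111 = 8.42483.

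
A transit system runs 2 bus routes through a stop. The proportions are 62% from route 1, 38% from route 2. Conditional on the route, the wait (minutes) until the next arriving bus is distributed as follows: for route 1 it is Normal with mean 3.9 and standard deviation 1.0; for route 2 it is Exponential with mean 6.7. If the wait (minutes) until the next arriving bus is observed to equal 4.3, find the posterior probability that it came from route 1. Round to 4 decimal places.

Likelihoods f(4.3 | ·): 1: 0.36827; 2: 0.0785595.
Posterior ∝ prior × likelihood. Numerator for 1: 0.62·0.36827 = 0.228327.
Normalizing constant: 0.62·0.36827 + 0.38·0.0785595 = 0.25818.
P(1 | observation) = 0.228327 / 0.25818 = 0.884373.

0.8844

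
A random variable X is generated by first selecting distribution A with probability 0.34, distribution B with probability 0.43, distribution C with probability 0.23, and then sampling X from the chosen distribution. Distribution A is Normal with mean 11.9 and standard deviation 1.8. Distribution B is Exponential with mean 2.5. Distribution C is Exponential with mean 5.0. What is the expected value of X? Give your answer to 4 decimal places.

Component means — A: 11.9; B: 2.5; C: 5.
E[X] = 0.34·11.9 + 0.43·2.5 + 0.23·5 = 6.271.

6.2710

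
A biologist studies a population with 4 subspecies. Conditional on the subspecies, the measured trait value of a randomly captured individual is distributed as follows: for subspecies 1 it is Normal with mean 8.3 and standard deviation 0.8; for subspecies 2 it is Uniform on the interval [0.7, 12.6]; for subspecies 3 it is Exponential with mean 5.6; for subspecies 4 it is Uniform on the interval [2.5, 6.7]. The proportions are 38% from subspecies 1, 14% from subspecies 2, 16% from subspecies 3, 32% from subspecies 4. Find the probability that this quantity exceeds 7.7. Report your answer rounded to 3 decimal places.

0.392

Conditional on each subspecies, P(X > 7.7): 1: 0.773373; 2: 0.411765; 3: 0.25284; 4: 0.
By total probability, P(X > 7.7) = 0.38·0.773373 + 0.14·0.411765 + 0.16·0.25284 + 0.32·0 = 0.391983.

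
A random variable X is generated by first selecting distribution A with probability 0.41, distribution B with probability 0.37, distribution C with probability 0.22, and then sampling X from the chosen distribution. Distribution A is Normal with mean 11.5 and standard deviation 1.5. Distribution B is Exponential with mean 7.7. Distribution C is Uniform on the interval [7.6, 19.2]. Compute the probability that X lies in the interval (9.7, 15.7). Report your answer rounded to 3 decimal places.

0.532

Conditional on each component, P(9.7 < X < 15.7): A: 0.882375; B: 0.153564; C: 0.517241.
By total probability, P(9.7 < X < 15.7) = 0.41·0.882375 + 0.37·0.153564 + 0.22·0.517241 = 0.532386.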